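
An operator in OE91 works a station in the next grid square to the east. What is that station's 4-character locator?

Longitude square 9; +1 → 10, wraps to 0, carry into field.
Longitude field O = 14; +1 → 15 = P.
The latitude characters are unchanged.

PE01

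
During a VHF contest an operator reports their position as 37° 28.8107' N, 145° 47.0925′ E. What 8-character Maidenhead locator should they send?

QM27vl45

Add 180° to longitude and 90° to latitude: 325.78487, 127.48018.
Field: 325.78487/20 → 16 → Q, 127.48018/10 → 12 → M; chars QM.
Square: 5.78487/2 → 2, 7.48018/1 → 7; chars 27.
Subsquare: 1.78487/0.0833333 → 21 → v, 0.48018/0.0416667 → 11 → l; chars vl.
Extended square: 0.03487/0.00833333 → 4, 0.02184/0.00416667 → 5; chars 45.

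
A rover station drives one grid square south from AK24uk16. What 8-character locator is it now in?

AK24uk15

Latitude extended square 6; −1 → 5.
The longitude characters are unchanged.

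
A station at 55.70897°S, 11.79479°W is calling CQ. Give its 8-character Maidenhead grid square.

ID44cg49

Shift to the Maidenhead origin (180°W, 90°S): lon 168.20521, lat 34.29103.
Field (20°×10°, letters A–R): 168.20521/20 → 8 → I, 34.29103/10 → 3 → D; chars ID.
Square (2°×1°, digits 0–9): 8.20521/2 → 4, 4.29103/1 → 4; chars 44.
Subsquare (5′×2.5′, letters a–x): 0.20521/0.0833333 → 2 → c, 0.29103/0.0416667 → 6 → g; chars cg.
Extended square (30″×15″, digits 0–9): 0.03854/0.00833333 → 4, 0.04103/0.00416667 → 9; chars 49.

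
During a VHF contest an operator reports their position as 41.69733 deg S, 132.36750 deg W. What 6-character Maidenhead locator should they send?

CE38th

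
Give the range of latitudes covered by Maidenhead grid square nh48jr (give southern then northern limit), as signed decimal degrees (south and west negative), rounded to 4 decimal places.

Field N=13, H=7: +13·20° lon, +7·10° lat → SW at lon 80°, lat -20°.
Square 4, 8: +4·2° lon, +8·1° lat → SW at lon 88°, lat -12°.
Subsquare j=9, r=17: +9·0.0833333° lon, +17·0.0416667° lat → SW at lon 88.75°, lat -11.2917°.
Cell spans 0.0833333° lon × 0.0416667° lat.
south -11.2917, north -11.2500.

-11.2917, -11.2500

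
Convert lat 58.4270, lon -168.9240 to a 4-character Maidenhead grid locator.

Shift to the Maidenhead origin (180°W, 90°S): lon 11.08, lat 148.43.
Field: 11.08/20 → 0 → A, 148.43/10 → 14 → O; chars AO.
Square: 11.08/2 → 5, 8.43/1 → 8; chars 58.

AO58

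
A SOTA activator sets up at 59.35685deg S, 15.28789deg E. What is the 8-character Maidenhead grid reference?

JD70pp44

Add 180° to longitude and 90° to latitude: 195.28789, 30.64315.
Field: lon ⌊195.28789/20⌋ = 9 → J; lat ⌊30.64315/10⌋ = 3 → D.
Square: lon ⌊15.28789/2⌋ = 7; lat ⌊0.64315/1⌋ = 0.
Subsquare: lon ⌊1.28789/0.0833333⌋ = 15 → p; lat ⌊0.64315/0.0416667⌋ = 15 → p.
Extended square: lon ⌊0.03789/0.00833333⌋ = 4; lat ⌊0.01815/0.00416667⌋ = 4.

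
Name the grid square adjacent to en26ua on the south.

EN25ux

Latitude subsquare a = 0; −1 → -1, wraps to 23 = x, carry into square.
Latitude square 6; −1 → 5.
The longitude characters are unchanged.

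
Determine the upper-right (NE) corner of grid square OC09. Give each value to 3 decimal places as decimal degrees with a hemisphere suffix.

Field O=14, C=2: +14·20° lon, +2·10° lat → SW at lon 100°, lat -70°.
Square 0, 9: +0·2° lon, +9·1° lat → SW at lon 100°, lat -61°.
Cell spans 2° lon × 1° lat. NE corner is SW corner plus one full cell.
latitude 60.000° S, longitude 102.000° E.

60.000° S, 102.000° E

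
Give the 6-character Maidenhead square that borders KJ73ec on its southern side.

Latitude subsquare c = 2; −1 → 1 = b.
The longitude characters are unchanged.

KJ73eb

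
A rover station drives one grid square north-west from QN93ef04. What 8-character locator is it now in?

QN93df95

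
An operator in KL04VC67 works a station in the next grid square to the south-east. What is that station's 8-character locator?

KL04vc76

Longitude extended square 6; +1 → 7.
Latitude extended square 7; −1 → 6.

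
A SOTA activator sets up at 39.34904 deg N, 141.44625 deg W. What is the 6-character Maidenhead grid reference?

BM99gi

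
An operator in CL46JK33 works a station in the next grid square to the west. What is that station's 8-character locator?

Longitude extended square 3; −1 → 2.
The latitude characters are unchanged.

CL46jk23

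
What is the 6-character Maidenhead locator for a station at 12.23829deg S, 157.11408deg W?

BH17ks

Shift to the Maidenhead origin (180°W, 90°S): lon 22.8859, lat 77.7617.
Field (20°×10°, letters A–R): lon ⌊22.8859/20⌋ = 1 → B; lat ⌊77.7617/10⌋ = 7 → H.
Square (2°×1°, digits 0–9): lon ⌊2.8859/2⌋ = 1; lat ⌊7.7617/1⌋ = 7.
Subsquare (5′×2.5′, letters a–x): lon ⌊0.8859/0.0833333⌋ = 10 → k; lat ⌊0.7617/0.0416667⌋ = 18 → s.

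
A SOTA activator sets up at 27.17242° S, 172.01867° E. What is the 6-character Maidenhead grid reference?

RG62at

Add 180° to longitude and 90° to latitude: 352.0187, 62.8276.
Field (20°×10°, letters A–R): 352.0187/20 → 17 → R, 62.8276/10 → 6 → G; chars RG.
Square (2°×1°, digits 0–9): 12.0187/2 → 6, 2.8276/1 → 2; chars 62.
Subsquare (5′×2.5′, letters a–x): 0.0187/0.0833333 → 0 → a, 0.8276/0.0416667 → 19 → t; chars at.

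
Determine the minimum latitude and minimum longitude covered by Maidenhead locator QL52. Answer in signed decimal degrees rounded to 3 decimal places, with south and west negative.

Field Q=16, L=11: +16·20° lon, +11·10° lat → SW at lon 140°, lat 20°.
Square 5, 2: +5·2° lon, +2·1° lat → SW at lon 150°, lat 22°.
latitude 22.000, longitude 150.000.

22.000, 150.000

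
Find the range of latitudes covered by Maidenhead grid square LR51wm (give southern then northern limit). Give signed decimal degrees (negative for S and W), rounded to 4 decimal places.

81.5000, 81.5417

Field L=11, R=17: +11·20° lon, +17·10° lat → SW at lon 40°, lat 80°.
Square 5, 1: +5·2° lon, +1·1° lat → SW at lon 50°, lat 81°.
Subsquare w=22, m=12: +22·0.0833333° lon, +12·0.0416667° lat → SW at lon 51.8333°, lat 81.5°.
Cell spans 0.0833333° lon × 0.0416667° lat.
south 81.5000, north 81.5417.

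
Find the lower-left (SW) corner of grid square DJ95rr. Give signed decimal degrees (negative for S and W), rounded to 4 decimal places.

5.7083, -100.5833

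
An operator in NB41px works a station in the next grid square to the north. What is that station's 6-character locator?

Latitude subsquare x = 23; +1 → 24, wraps to 0 = a, carry into square.
Latitude square 1; +1 → 2.
The longitude characters are unchanged.

NB42pa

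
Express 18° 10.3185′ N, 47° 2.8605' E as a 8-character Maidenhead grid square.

LK38me51

Add 180° to longitude and 90° to latitude: 227.04767, 108.17198.
Field: 227.04767/20 → 11 → L, 108.17198/10 → 10 → K; chars LK.
Square: 7.04767/2 → 3, 8.17198/1 → 8; chars 38.
Subsquare: 1.04767/0.0833333 → 12 → m, 0.17198/0.0416667 → 4 → e; chars me.
Extended square: 0.04767/0.00833333 → 5, 0.00531/0.00416667 → 1; chars 51.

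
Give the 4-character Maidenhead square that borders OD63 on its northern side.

OD64

Latitude square 3; +1 → 4.
The longitude characters are unchanged.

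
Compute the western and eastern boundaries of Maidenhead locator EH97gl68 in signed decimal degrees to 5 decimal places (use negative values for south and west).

-81.45000, -81.44167

Field E=4, H=7: +4·20° lon, +7·10° lat → SW at lon -100°, lat -20°.
Square 9, 7: +9·2° lon, +7·1° lat → SW at lon -82°, lat -13°.
Subsquare g=6, l=11: +6·0.0833333° lon, +11·0.0416667° lat → SW at lon -81.5°, lat -12.5417°.
Extended square 6, 8: +6·0.00833333° lon, +8·0.00416667° lat → SW at lon -81.45°, lat -12.5083°.
Cell spans 0.00833333° lon × 0.00416667° lat.
west -81.45000, east -81.44167.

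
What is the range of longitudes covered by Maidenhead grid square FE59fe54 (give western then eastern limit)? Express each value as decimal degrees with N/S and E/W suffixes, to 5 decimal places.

69.54167° W, 69.53333° W

Field F=5, E=4: +5·20° lon, +4·10° lat → SW at lon -80°, lat -50°.
Square 5, 9: +5·2° lon, +9·1° lat → SW at lon -70°, lat -41°.
Subsquare f=5, e=4: +5·0.0833333° lon, +4·0.0416667° lat → SW at lon -69.5833°, lat -40.8333°.
Extended square 5, 4: +5·0.00833333° lon, +4·0.00416667° lat → SW at lon -69.5417°, lat -40.8167°.
Cell spans 0.00833333° lon × 0.00416667° lat.
west 69.54167° W, east 69.53333° W.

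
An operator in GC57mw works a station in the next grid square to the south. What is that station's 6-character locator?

Latitude subsquare w = 22; −1 → 21 = v.
The longitude characters are unchanged.

GC57mv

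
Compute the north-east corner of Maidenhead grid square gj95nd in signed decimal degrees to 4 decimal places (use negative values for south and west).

Field G=6, J=9: +6·20° lon, +9·10° lat → SW at lon -60°, lat 0°.
Square 9, 5: +9·2° lon, +5·1° lat → SW at lon -42°, lat 5°.
Subsquare n=13, d=3: +13·0.0833333° lon, +3·0.0416667° lat → SW at lon -40.9167°, lat 5.125°.
Cell spans 0.0833333° lon × 0.0416667° lat. NE corner is SW corner plus one full cell.
latitude 5.1667, longitude -40.8333.

5.1667, -40.8333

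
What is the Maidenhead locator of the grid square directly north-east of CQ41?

CQ52

Longitude square 4; +1 → 5.
Latitude square 1; +1 → 2.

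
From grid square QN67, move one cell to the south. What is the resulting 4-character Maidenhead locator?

QN66

Latitude square 7; −1 → 6.
The longitude characters are unchanged.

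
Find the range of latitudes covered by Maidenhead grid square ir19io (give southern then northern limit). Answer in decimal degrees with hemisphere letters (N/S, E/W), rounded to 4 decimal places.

Field I=8, R=17: +8·20° lon, +17·10° lat → SW at lon -20°, lat 80°.
Square 1, 9: +1·2° lon, +9·1° lat → SW at lon -18°, lat 89°.
Subsquare i=8, o=14: +8·0.0833333° lon, +14·0.0416667° lat → SW at lon -17.3333°, lat 89.5833°.
Cell spans 0.0833333° lon × 0.0416667° lat.
south 89.5833° N, north 89.6250° N.

89.5833° N, 89.6250° N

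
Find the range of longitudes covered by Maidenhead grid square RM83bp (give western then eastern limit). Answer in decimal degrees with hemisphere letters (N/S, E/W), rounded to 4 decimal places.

Field R=17, M=12: +17·20° lon, +12·10° lat → SW at lon 160°, lat 30°.
Square 8, 3: +8·2° lon, +3·1° lat → SW at lon 176°, lat 33°.
Subsquare b=1, p=15: +1·0.0833333° lon, +15·0.0416667° lat → SW at lon 176.083°, lat 33.625°.
Cell spans 0.0833333° lon × 0.0416667° lat.
west 176.0833° E, east 176.1667° E.

176.0833° E, 176.1667° E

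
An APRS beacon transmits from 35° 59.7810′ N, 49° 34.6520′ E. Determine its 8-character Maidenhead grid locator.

LM45sx99

Add 180° to longitude and 90° to latitude: 229.57753, 125.99635.
Field (20°×10°, letters A–R): 229.57753/20 → 11 → L, 125.99635/10 → 12 → M; chars LM.
Square (2°×1°, digits 0–9): 9.57753/2 → 4, 5.99635/1 → 5; chars 45.
Subsquare (5′×2.5′, letters a–x): 1.57753/0.0833333 → 18 → s, 0.99635/0.0416667 → 23 → x; chars sx.
Extended square (30″×15″, digits 0–9): 0.07753/0.00833333 → 9, 0.03802/0.00416667 → 9; chars 99.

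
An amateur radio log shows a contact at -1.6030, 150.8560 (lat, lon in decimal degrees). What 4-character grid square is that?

QI58

Offset from 180°W / 90°S: lon 330.86°, lat 88.40°.
Field: 330.86/20 → 16 → Q, 88.40/10 → 8 → I; chars QI.
Square: 10.86/2 → 5, 8.40/1 → 8; chars 58.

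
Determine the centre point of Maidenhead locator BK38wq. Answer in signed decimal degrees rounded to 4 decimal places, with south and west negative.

Field B=1, K=10: +1·20° lon, +10·10° lat → SW at lon -160°, lat 10°.
Square 3, 8: +3·2° lon, +8·1° lat → SW at lon -154°, lat 18°.
Subsquare w=22, q=16: +22·0.0833333° lon, +16·0.0416667° lat → SW at lon -152.167°, lat 18.6667°.
Cell spans 0.0833333° lon × 0.0416667° lat. Centre is SW corner plus half of each.
latitude 18.6875, longitude -152.1250.

18.6875, -152.1250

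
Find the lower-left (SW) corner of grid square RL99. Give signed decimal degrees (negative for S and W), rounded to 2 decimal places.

Field R=17, L=11: +17·20° lon, +11·10° lat → SW at lon 160°, lat 20°.
Square 9, 9: +9·2° lon, +9·1° lat → SW at lon 178°, lat 29°.
latitude 29.00, longitude 178.00.

29.00, 178.00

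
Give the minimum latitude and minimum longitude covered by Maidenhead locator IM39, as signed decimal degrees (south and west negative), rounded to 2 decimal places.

39.00, -14.00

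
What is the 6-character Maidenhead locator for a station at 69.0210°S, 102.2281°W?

DC80vx

Add 180° to longitude and 90° to latitude: 77.7719, 20.9790.
Field: 77.7719/20 → 3 → D, 20.9790/10 → 2 → C; chars DC.
Square: 17.7719/2 → 8, 0.9790/1 → 0; chars 80.
Subsquare: 1.7719/0.0833333 → 21 → v, 0.9790/0.0416667 → 23 → x; chars vx.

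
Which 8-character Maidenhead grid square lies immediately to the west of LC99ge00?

LC99fe90

Longitude extended square 0; −1 → -1, wraps to 9, carry into subsquare.
Longitude subsquare g = 6; −1 → 5 = f.
The latitude characters are unchanged.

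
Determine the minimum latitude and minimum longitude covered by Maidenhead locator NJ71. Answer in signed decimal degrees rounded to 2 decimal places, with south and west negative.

1.00, 94.00

Field N=13, J=9: +13·20° lon, +9·10° lat → SW at lon 80°, lat 0°.
Square 7, 1: +7·2° lon, +1·1° lat → SW at lon 94°, lat 1°.
latitude 1.00, longitude 94.00.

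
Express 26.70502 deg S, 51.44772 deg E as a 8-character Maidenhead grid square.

Offset from 180°W / 90°S: lon 231.44772°, lat 63.29498°.
Field: 231.44772/20 → 11 → L, 63.29498/10 → 6 → G; chars LG.
Square: 11.44772/2 → 5, 3.29498/1 → 3; chars 53.
Subsquare: 1.44772/0.0833333 → 17 → r, 0.29498/0.0416667 → 7 → h; chars rh.
Extended square: 0.03105/0.00833333 → 3, 0.00331/0.00416667 → 0; chars 30.

LG53rh30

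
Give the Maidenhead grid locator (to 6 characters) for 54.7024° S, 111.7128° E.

Add 180° to longitude and 90° to latitude: 291.7128, 35.2976.
Field: 291.7128/20 → 14 → O, 35.2976/10 → 3 → D; chars OD.
Square: 11.7128/2 → 5, 5.2976/1 → 5; chars 55.
Subsquare: 1.7128/0.0833333 → 20 → u, 0.2976/0.0416667 → 7 → h; chars uh.

OD55uh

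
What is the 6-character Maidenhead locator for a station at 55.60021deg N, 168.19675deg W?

Offset from 180°W / 90°S: lon 11.8032°, lat 145.6002°.
Field: lon ⌊11.8032/20⌋ = 0 → A; lat ⌊145.6002/10⌋ = 14 → O.
Square: lon ⌊11.8032/2⌋ = 5; lat ⌊5.6002/1⌋ = 5.
Subsquare: lon ⌊1.8032/0.0833333⌋ = 21 → v; lat ⌊0.6002/0.0416667⌋ = 14 → o.

AO55vo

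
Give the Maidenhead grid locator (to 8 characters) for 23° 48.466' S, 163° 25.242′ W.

Add 180° to longitude and 90° to latitude: 16.57930, 66.19223.
Field (20°×10°, letters A–R): lon ⌊16.57930/20⌋ = 0 → A; lat ⌊66.19223/10⌋ = 6 → G.
Square (2°×1°, digits 0–9): lon ⌊16.57930/2⌋ = 8; lat ⌊6.19223/1⌋ = 6.
Subsquare (5′×2.5′, letters a–x): lon ⌊0.57930/0.0833333⌋ = 6 → g; lat ⌊0.19223/0.0416667⌋ = 4 → e.
Extended square (30″×15″, digits 0–9): lon ⌊0.07930/0.00833333⌋ = 9; lat ⌊0.02557/0.00416667⌋ = 6.

AG86ge96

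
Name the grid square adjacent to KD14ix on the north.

Latitude subsquare x = 23; +1 → 24, wraps to 0 = a, carry into square.
Latitude square 4; +1 → 5.
The longitude characters are unchanged.

KD15ia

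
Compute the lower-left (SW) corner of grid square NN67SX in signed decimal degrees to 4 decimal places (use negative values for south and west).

47.9583, 93.5000

Field N=13, N=13: +13·20° lon, +13·10° lat → SW at lon 80°, lat 40°.
Square 6, 7: +6·2° lon, +7·1° lat → SW at lon 92°, lat 47°.
Subsquare s=18, x=23: +18·0.0833333° lon, +23·0.0416667° lat → SW at lon 93.5°, lat 47.9583°.
latitude 47.9583, longitude 93.5000.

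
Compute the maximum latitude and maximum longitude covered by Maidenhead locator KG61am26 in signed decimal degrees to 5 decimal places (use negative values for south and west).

-28.47083, 32.02500

Field K=10, G=6: +10·20° lon, +6·10° lat → SW at lon 20°, lat -30°.
Square 6, 1: +6·2° lon, +1·1° lat → SW at lon 32°, lat -29°.
Subsquare a=0, m=12: +0·0.0833333° lon, +12·0.0416667° lat → SW at lon 32°, lat -28.5°.
Extended square 2, 6: +2·0.00833333° lon, +6·0.00416667° lat → SW at lon 32.0167°, lat -28.475°.
Cell spans 0.00833333° lon × 0.00416667° lat. NE corner is SW corner plus one full cell.
latitude -28.47083, longitude 32.02500.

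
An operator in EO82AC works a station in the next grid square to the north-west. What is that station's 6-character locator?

EO72xd

Longitude subsquare a = 0; −1 → -1, wraps to 23 = x, carry into square.
Longitude square 8; −1 → 7.
Latitude subsquare c = 2; +1 → 3 = d.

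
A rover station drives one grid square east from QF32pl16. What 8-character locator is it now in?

Longitude extended square 1; +1 → 2.
The latitude characters are unchanged.

QF32pl26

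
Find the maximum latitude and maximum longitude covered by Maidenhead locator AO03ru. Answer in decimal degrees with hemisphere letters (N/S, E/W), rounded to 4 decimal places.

53.8750° N, 178.5000° W

Field A=0, O=14: +0·20° lon, +14·10° lat → SW at lon -180°, lat 50°.
Square 0, 3: +0·2° lon, +3·1° lat → SW at lon -180°, lat 53°.
Subsquare r=17, u=20: +17·0.0833333° lon, +20·0.0416667° lat → SW at lon -178.583°, lat 53.8333°.
Cell spans 0.0833333° lon × 0.0416667° lat. NE corner is SW corner plus one full cell.
latitude 53.8750° N, longitude 178.5000° W.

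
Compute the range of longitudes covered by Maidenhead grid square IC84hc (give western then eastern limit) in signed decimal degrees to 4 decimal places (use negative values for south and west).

-3.4167, -3.3333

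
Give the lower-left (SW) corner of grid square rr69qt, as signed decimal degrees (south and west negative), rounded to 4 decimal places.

89.7917, 173.3333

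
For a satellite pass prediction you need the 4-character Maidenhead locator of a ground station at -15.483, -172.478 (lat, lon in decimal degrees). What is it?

AH34

Offset from 180°W / 90°S: lon 7.52°, lat 74.52°.
Field: 7.52/20 → 0 → A, 74.52/10 → 7 → H; chars AH.
Square: 7.52/2 → 3, 4.52/1 → 4; chars 34.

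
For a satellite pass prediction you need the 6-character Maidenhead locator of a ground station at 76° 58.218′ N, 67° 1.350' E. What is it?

Shift to the Maidenhead origin (180°W, 90°S): lon 247.0225, lat 166.9703.
Field: 247.0225/20 → 12 → M, 166.9703/10 → 16 → Q; chars MQ.
Square: 7.0225/2 → 3, 6.9703/1 → 6; chars 36.
Subsquare: 1.0225/0.0833333 → 12 → m, 0.9703/0.0416667 → 23 → x; chars mx.

MQ36mx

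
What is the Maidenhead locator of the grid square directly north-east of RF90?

AF01

Longitude square 9; +1 → 10, wraps to 0, carry into field.
Longitude field R = 17; +1 → 18, wraps to 0 = A, wrapping around the antimeridian.
Latitude square 0; +1 → 1.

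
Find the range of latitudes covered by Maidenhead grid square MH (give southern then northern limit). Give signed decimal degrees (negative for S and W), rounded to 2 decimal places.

-20.00, -10.00

Field M=12, H=7: +12·20° lon, +7·10° lat → SW at lon 60°, lat -20°.
Cell spans 20° lon × 10° lat.
south -20.00, north -10.00.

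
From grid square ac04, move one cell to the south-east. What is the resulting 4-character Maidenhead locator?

Longitude square 0; +1 → 1.
Latitude square 4; −1 → 3.

AC13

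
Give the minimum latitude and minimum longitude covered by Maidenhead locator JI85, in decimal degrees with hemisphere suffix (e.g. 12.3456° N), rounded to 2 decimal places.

5.00° S, 16.00° E

Field J=9, I=8: +9·20° lon, +8·10° lat → SW at lon 0°, lat -10°.
Square 8, 5: +8·2° lon, +5·1° lat → SW at lon 16°, lat -5°.
latitude 5.00° S, longitude 16.00° E.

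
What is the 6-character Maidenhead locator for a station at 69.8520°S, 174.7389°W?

Shift to the Maidenhead origin (180°W, 90°S): lon 5.2611, lat 20.1480.
Field (20°×10°, letters A–R): lon ⌊5.2611/20⌋ = 0 → A; lat ⌊20.1480/10⌋ = 2 → C.
Square (2°×1°, digits 0–9): lon ⌊5.2611/2⌋ = 2; lat ⌊0.1480/1⌋ = 0.
Subsquare (5′×2.5′, letters a–x): lon ⌊1.2611/0.0833333⌋ = 15 → p; lat ⌊0.1480/0.0416667⌋ = 3 → d.

AC20pd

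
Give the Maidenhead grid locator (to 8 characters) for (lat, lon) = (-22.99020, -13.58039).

Add 180° to longitude and 90° to latitude: 166.41961, 67.00980.
Field (20°×10°, letters A–R): lon ⌊166.41961/20⌋ = 8 → I; lat ⌊67.00980/10⌋ = 6 → G.
Square (2°×1°, digits 0–9): lon ⌊6.41961/2⌋ = 3; lat ⌊7.00980/1⌋ = 7.
Subsquare (5′×2.5′, letters a–x): lon ⌊0.41961/0.0833333⌋ = 5 → f; lat ⌊0.00980/0.0416667⌋ = 0 → a.
Extended square (30″×15″, digits 0–9): lon ⌊0.00294/0.00833333⌋ = 0; lat ⌊0.00980/0.00416667⌋ = 2.

IG37fa02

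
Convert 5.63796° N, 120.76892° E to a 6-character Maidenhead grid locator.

PJ05jp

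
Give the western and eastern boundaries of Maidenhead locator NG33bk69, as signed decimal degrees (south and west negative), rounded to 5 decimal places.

86.13333, 86.14167

Field N=13, G=6: +13·20° lon, +6·10° lat → SW at lon 80°, lat -30°.
Square 3, 3: +3·2° lon, +3·1° lat → SW at lon 86°, lat -27°.
Subsquare b=1, k=10: +1·0.0833333° lon, +10·0.0416667° lat → SW at lon 86.0833°, lat -26.5833°.
Extended square 6, 9: +6·0.00833333° lon, +9·0.00416667° lat → SW at lon 86.1333°, lat -26.5458°.
Cell spans 0.00833333° lon × 0.00416667° lat.
west 86.13333, east 86.14167.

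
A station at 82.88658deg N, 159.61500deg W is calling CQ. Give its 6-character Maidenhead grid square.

BR02ev

Add 180° to longitude and 90° to latitude: 20.3850, 172.8866.
Field: 20.3850/20 → 1 → B, 172.8866/10 → 17 → R; chars BR.
Square: 0.3850/2 → 0, 2.8866/1 → 2; chars 02.
Subsquare: 0.3850/0.0833333 → 4 → e, 0.8866/0.0416667 → 21 → v; chars ev.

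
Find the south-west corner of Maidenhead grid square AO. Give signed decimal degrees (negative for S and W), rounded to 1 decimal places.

50.0, -180.0

Field A=0, O=14: +0·20° lon, +14·10° lat → SW at lon -180°, lat 50°.
latitude 50.0, longitude -180.0.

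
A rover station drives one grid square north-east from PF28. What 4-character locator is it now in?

PF39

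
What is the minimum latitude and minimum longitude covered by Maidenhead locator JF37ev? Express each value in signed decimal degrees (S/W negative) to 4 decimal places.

-32.1250, 6.3333

Field J=9, F=5: +9·20° lon, +5·10° lat → SW at lon 0°, lat -40°.
Square 3, 7: +3·2° lon, +7·1° lat → SW at lon 6°, lat -33°.
Subsquare e=4, v=21: +4·0.0833333° lon, +21·0.0416667° lat → SW at lon 6.33333°, lat -32.125°.
latitude -32.1250, longitude 6.3333.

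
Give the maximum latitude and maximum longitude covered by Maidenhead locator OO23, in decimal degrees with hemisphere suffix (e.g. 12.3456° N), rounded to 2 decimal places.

54.00° N, 106.00° E

Field O=14, O=14: +14·20° lon, +14·10° lat → SW at lon 100°, lat 50°.
Square 2, 3: +2·2° lon, +3·1° lat → SW at lon 104°, lat 53°.
Cell spans 2° lon × 1° lat. NE corner is SW corner plus one full cell.
latitude 54.00° N, longitude 106.00° E.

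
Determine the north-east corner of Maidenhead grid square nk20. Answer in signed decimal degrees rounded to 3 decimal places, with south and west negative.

Field N=13, K=10: +13·20° lon, +10·10° lat → SW at lon 80°, lat 10°.
Square 2, 0: +2·2° lon, +0·1° lat → SW at lon 84°, lat 10°.
Cell spans 2° lon × 1° lat. NE corner is SW corner plus one full cell.
latitude 11.000, longitude 86.000.

11.000, 86.000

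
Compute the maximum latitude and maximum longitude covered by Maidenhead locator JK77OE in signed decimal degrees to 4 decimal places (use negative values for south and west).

Field J=9, K=10: +9·20° lon, +10·10° lat → SW at lon 0°, lat 10°.
Square 7, 7: +7·2° lon, +7·1° lat → SW at lon 14°, lat 17°.
Subsquare o=14, e=4: +14·0.0833333° lon, +4·0.0416667° lat → SW at lon 15.1667°, lat 17.1667°.
Cell spans 0.0833333° lon × 0.0416667° lat. NE corner is SW corner plus one full cell.
latitude 17.2083, longitude 15.2500.

17.2083, 15.2500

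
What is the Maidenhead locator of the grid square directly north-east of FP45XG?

FP55ah

Longitude subsquare x = 23; +1 → 24, wraps to 0 = a, carry into square.
Longitude square 4; +1 → 5.
Latitude subsquare g = 6; +1 → 7 = h.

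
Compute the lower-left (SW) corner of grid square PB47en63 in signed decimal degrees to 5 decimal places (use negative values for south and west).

-72.44583, 128.38333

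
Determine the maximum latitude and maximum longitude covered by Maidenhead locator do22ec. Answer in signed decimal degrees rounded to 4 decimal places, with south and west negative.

Field D=3, O=14: +3·20° lon, +14·10° lat → SW at lon -120°, lat 50°.
Square 2, 2: +2·2° lon, +2·1° lat → SW at lon -116°, lat 52°.
Subsquare e=4, c=2: +4·0.0833333° lon, +2·0.0416667° lat → SW at lon -115.667°, lat 52.0833°.
Cell spans 0.0833333° lon × 0.0416667° lat. NE corner is SW corner plus one full cell.
latitude 52.1250, longitude -115.5833.

52.1250, -115.5833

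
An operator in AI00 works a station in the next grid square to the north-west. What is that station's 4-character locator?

Longitude square 0; −1 → -1, wraps to 9, carry into field.
Longitude field A = 0; −1 → -1, wraps to 17 = R, wrapping around the antimeridian.
Latitude square 0; +1 → 1.

RI91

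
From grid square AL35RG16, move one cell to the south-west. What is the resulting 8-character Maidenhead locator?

AL35rg05

Longitude extended square 1; −1 → 0.
Latitude extended square 6; −1 → 5.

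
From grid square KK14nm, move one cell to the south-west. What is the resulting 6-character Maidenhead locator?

KK14ml

Longitude subsquare n = 13; −1 → 12 = m.
Latitude subsquare m = 12; −1 → 11 = l.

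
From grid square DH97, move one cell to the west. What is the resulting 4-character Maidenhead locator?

DH87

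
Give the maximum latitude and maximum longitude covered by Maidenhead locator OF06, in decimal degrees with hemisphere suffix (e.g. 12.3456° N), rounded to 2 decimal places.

33.00° S, 102.00° E

Field O=14, F=5: +14·20° lon, +5·10° lat → SW at lon 100°, lat -40°.
Square 0, 6: +0·2° lon, +6·1° lat → SW at lon 100°, lat -34°.
Cell spans 2° lon × 1° lat. NE corner is SW corner plus one full cell.
latitude 33.00° S, longitude 102.00° E.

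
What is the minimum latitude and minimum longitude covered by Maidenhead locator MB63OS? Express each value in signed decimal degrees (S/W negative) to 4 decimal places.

-76.2500, 73.1667

Field M=12, B=1: +12·20° lon, +1·10° lat → SW at lon 60°, lat -80°.
Square 6, 3: +6·2° lon, +3·1° lat → SW at lon 72°, lat -77°.
Subsquare o=14, s=18: +14·0.0833333° lon, +18·0.0416667° lat → SW at lon 73.1667°, lat -76.25°.
latitude -76.2500, longitude 73.1667.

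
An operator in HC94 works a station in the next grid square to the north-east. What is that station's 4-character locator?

IC05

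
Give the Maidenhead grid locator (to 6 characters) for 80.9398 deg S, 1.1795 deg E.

Shift to the Maidenhead origin (180°W, 90°S): lon 181.1795, lat 9.0602.
Field: lon ⌊181.1795/20⌋ = 9 → J; lat ⌊9.0602/10⌋ = 0 → A.
Square: lon ⌊1.1795/2⌋ = 0; lat ⌊9.0602/1⌋ = 9.
Subsquare: lon ⌊1.1795/0.0833333⌋ = 14 → o; lat ⌊0.0602/0.0416667⌋ = 1 → b.

JA09ob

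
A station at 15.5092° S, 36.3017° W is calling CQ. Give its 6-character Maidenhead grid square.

Add 180° to longitude and 90° to latitude: 143.6983, 74.4908.
Field: lon ⌊143.6983/20⌋ = 7 → H; lat ⌊74.4908/10⌋ = 7 → H.
Square: lon ⌊3.6983/2⌋ = 1; lat ⌊4.4908/1⌋ = 4.
Subsquare: lon ⌊1.6983/0.0833333⌋ = 20 → u; lat ⌊0.4908/0.0416667⌋ = 11 → l.

HH14ul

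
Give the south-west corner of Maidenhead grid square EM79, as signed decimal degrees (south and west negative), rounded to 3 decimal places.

39.000, -86.000

Field E=4, M=12: +4·20° lon, +12·10° lat → SW at lon -100°, lat 30°.
Square 7, 9: +7·2° lon, +9·1° lat → SW at lon -86°, lat 39°.
latitude 39.000, longitude -86.000.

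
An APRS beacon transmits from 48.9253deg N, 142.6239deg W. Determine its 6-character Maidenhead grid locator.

BN88qw

Shift to the Maidenhead origin (180°W, 90°S): lon 37.3761, lat 138.9253.
Field: 37.3761/20 → 1 → B, 138.9253/10 → 13 → N; chars BN.
Square: 17.3761/2 → 8, 8.9253/1 → 8; chars 88.
Subsquare: 1.3761/0.0833333 → 16 → q, 0.9253/0.0416667 → 22 → w; chars qw.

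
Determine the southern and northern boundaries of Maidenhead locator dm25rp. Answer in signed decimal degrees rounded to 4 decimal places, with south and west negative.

35.6250, 35.6667

Field D=3, M=12: +3·20° lon, +12·10° lat → SW at lon -120°, lat 30°.
Square 2, 5: +2·2° lon, +5·1° lat → SW at lon -116°, lat 35°.
Subsquare r=17, p=15: +17·0.0833333° lon, +15·0.0416667° lat → SW at lon -114.583°, lat 35.625°.
Cell spans 0.0833333° lon × 0.0416667° lat.
south 35.6250, north 35.6667.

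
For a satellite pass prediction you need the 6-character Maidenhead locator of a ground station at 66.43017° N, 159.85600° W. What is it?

Offset from 180°W / 90°S: lon 20.1440°, lat 156.4302°.
Field: 20.1440/20 → 1 → B, 156.4302/10 → 15 → P; chars BP.
Square: 0.1440/2 → 0, 6.4302/1 → 6; chars 06.
Subsquare: 0.1440/0.0833333 → 1 → b, 0.4302/0.0416667 → 10 → k; chars bk.

BP06bk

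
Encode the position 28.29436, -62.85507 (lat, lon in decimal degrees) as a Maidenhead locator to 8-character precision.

Add 180° to longitude and 90° to latitude: 117.14493, 118.29436.
Field: lon ⌊117.14493/20⌋ = 5 → F; lat ⌊118.29436/10⌋ = 11 → L.
Square: lon ⌊17.14493/2⌋ = 8; lat ⌊8.29436/1⌋ = 8.
Subsquare: lon ⌊1.14493/0.0833333⌋ = 13 → n; lat ⌊0.29436/0.0416667⌋ = 7 → h.
Extended square: lon ⌊0.06160/0.00833333⌋ = 7; lat ⌊0.00269/0.00416667⌋ = 0.

FL88nh70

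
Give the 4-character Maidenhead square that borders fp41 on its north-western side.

Longitude square 4; −1 → 3.
Latitude square 1; +1 → 2.

FP32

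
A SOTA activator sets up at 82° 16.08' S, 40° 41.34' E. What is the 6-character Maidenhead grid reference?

LA07ir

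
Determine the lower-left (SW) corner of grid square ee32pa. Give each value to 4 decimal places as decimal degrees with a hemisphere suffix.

48.0000° S, 92.7500° W

Field E=4, E=4: +4·20° lon, +4·10° lat → SW at lon -100°, lat -50°.
Square 3, 2: +3·2° lon, +2·1° lat → SW at lon -94°, lat -48°.
Subsquare p=15, a=0: +15·0.0833333° lon, +0·0.0416667° lat → SW at lon -92.75°, lat -48°.
latitude 48.0000° S, longitude 92.7500° W.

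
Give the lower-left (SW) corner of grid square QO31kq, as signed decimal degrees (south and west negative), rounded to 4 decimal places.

51.6667, 146.8333

Field Q=16, O=14: +16·20° lon, +14·10° lat → SW at lon 140°, lat 50°.
Square 3, 1: +3·2° lon, +1·1° lat → SW at lon 146°, lat 51°.
Subsquare k=10, q=16: +10·0.0833333° lon, +16·0.0416667° lat → SW at lon 146.833°, lat 51.6667°.
latitude 51.6667, longitude 146.8333.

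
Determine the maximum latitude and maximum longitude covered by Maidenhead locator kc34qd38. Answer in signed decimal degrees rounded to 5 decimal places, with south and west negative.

Field K=10, C=2: +10·20° lon, +2·10° lat → SW at lon 20°, lat -70°.
Square 3, 4: +3·2° lon, +4·1° lat → SW at lon 26°, lat -66°.
Subsquare q=16, d=3: +16·0.0833333° lon, +3·0.0416667° lat → SW at lon 27.3333°, lat -65.875°.
Extended square 3, 8: +3·0.00833333° lon, +8·0.00416667° lat → SW at lon 27.3583°, lat -65.8417°.
Cell spans 0.00833333° lon × 0.00416667° lat. NE corner is SW corner plus one full cell.
latitude -65.83750, longitude 27.36667.

-65.83750, 27.36667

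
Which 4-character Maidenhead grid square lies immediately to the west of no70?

NO60

Longitude square 7; −1 → 6.
The latitude characters are unchanged.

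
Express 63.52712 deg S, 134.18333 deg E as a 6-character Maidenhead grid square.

PC76cl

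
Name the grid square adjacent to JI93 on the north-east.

Longitude square 9; +1 → 10, wraps to 0, carry into field.
Longitude field J = 9; +1 → 10 = K.
Latitude square 3; +1 → 4.

KI04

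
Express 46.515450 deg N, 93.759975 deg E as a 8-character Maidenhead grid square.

NN66vm13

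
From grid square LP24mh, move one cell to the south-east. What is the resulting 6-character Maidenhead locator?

LP24ng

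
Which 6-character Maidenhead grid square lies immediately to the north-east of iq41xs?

IQ51at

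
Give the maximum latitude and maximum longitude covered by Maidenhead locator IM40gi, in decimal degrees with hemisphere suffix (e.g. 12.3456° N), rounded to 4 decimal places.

30.3750° N, 11.4167° W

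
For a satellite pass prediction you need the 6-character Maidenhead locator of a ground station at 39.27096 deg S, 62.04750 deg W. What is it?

FF80xr

Offset from 180°W / 90°S: lon 117.9525°, lat 50.7290°.
Field (20°×10°, letters A–R): lon ⌊117.9525/20⌋ = 5 → F; lat ⌊50.7290/10⌋ = 5 → F.
Square (2°×1°, digits 0–9): lon ⌊17.9525/2⌋ = 8; lat ⌊0.7290/1⌋ = 0.
Subsquare (5′×2.5′, letters a–x): lon ⌊1.9525/0.0833333⌋ = 23 → x; lat ⌊0.7290/0.0416667⌋ = 17 → r.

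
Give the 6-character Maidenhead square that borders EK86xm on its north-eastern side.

EK96an

Longitude subsquare x = 23; +1 → 24, wraps to 0 = a, carry into square.
Longitude square 8; +1 → 9.
Latitude subsquare m = 12; +1 → 13 = n.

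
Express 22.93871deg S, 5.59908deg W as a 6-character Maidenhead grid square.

Add 180° to longitude and 90° to latitude: 174.4009, 67.0613.
Field: lon ⌊174.4009/20⌋ = 8 → I; lat ⌊67.0613/10⌋ = 6 → G.
Square: lon ⌊14.4009/2⌋ = 7; lat ⌊7.0613/1⌋ = 7.
Subsquare: lon ⌊0.4009/0.0833333⌋ = 4 → e; lat ⌊0.0613/0.0416667⌋ = 1 → b.

IG77eb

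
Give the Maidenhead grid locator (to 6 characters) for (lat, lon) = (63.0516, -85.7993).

EP73cb

Add 180° to longitude and 90° to latitude: 94.2007, 153.0516.
Field: lon ⌊94.2007/20⌋ = 4 → E; lat ⌊153.0516/10⌋ = 15 → P.
Square: lon ⌊14.2007/2⌋ = 7; lat ⌊3.0516/1⌋ = 3.
Subsquare: lon ⌊0.2007/0.0833333⌋ = 2 → c; lat ⌊0.0516/0.0416667⌋ = 1 → b.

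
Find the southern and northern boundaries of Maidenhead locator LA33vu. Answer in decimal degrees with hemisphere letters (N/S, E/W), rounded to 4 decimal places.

86.1667° S, 86.1250° S

Field L=11, A=0: +11·20° lon, +0·10° lat → SW at lon 40°, lat -90°.
Square 3, 3: +3·2° lon, +3·1° lat → SW at lon 46°, lat -87°.
Subsquare v=21, u=20: +21·0.0833333° lon, +20·0.0416667° lat → SW at lon 47.75°, lat -86.1667°.
Cell spans 0.0833333° lon × 0.0416667° lat.
south 86.1667° S, north 86.1250° S.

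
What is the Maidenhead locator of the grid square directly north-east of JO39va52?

JO39va63

Longitude extended square 5; +1 → 6.
Latitude extended square 2; +1 → 3.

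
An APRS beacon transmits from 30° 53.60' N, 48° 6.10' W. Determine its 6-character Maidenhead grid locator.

Offset from 180°W / 90°S: lon 131.8983°, lat 120.8933°.
Field (20°×10°, letters A–R): 131.8983/20 → 6 → G, 120.8933/10 → 12 → M; chars GM.
Square (2°×1°, digits 0–9): 11.8983/2 → 5, 0.8933/1 → 0; chars 50.
Subsquare (5′×2.5′, letters a–x): 1.8983/0.0833333 → 22 → w, 0.8933/0.0416667 → 21 → v; chars wv.

GM50wv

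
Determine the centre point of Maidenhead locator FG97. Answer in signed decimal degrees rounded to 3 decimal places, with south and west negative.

-22.500, -61.000

Field F=5, G=6: +5·20° lon, +6·10° lat → SW at lon -80°, lat -30°.
Square 9, 7: +9·2° lon, +7·1° lat → SW at lon -62°, lat -23°.
Cell spans 2° lon × 1° lat. Centre is SW corner plus half of each.
latitude -22.500, longitude -61.000.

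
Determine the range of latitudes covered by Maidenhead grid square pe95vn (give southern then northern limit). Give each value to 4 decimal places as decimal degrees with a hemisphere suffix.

44.4583° S, 44.4167° S

Field P=15, E=4: +15·20° lon, +4·10° lat → SW at lon 120°, lat -50°.
Square 9, 5: +9·2° lon, +5·1° lat → SW at lon 138°, lat -45°.
Subsquare v=21, n=13: +21·0.0833333° lon, +13·0.0416667° lat → SW at lon 139.75°, lat -44.4583°.
Cell spans 0.0833333° lon × 0.0416667° lat.
south 44.4583° S, north 44.4167° S.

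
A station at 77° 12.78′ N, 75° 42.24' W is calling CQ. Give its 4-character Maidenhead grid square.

FQ27

Offset from 180°W / 90°S: lon 104.30°, lat 167.21°.
Field (20°×10°, letters A–R): 104.30/20 → 5 → F, 167.21/10 → 16 → Q; chars FQ.
Square (2°×1°, digits 0–9): 4.30/2 → 2, 7.21/1 → 7; chars 27.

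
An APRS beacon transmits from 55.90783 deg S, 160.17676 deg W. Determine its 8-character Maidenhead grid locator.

Shift to the Maidenhead origin (180°W, 90°S): lon 19.82324, lat 34.09217.
Field (20°×10°, letters A–R): lon ⌊19.82324/20⌋ = 0 → A; lat ⌊34.09217/10⌋ = 3 → D.
Square (2°×1°, digits 0–9): lon ⌊19.82324/2⌋ = 9; lat ⌊4.09217/1⌋ = 4.
Subsquare (5′×2.5′, letters a–x): lon ⌊1.82324/0.0833333⌋ = 21 → v; lat ⌊0.09217/0.0416667⌋ = 2 → c.
Extended square (30″×15″, digits 0–9): lon ⌊0.07324/0.00833333⌋ = 8; lat ⌊0.00884/0.00416667⌋ = 2.

AD94vc82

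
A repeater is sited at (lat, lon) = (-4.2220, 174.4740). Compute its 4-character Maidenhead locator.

RI75

Offset from 180°W / 90°S: lon 354.47°, lat 85.78°.
Field: lon ⌊354.47/20⌋ = 17 → R; lat ⌊85.78/10⌋ = 8 → I.
Square: lon ⌊14.47/2⌋ = 7; lat ⌊5.78/1⌋ = 5.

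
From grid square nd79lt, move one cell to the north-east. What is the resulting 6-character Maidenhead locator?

ND79mu

Longitude subsquare l = 11; +1 → 12 = m.
Latitude subsquare t = 19; +1 → 20 = u.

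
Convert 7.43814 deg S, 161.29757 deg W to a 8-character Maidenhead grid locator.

AI92in44

Add 180° to longitude and 90° to latitude: 18.70243, 82.56186.
Field: lon ⌊18.70243/20⌋ = 0 → A; lat ⌊82.56186/10⌋ = 8 → I.
Square: lon ⌊18.70243/2⌋ = 9; lat ⌊2.56186/1⌋ = 2.
Subsquare: lon ⌊0.70243/0.0833333⌋ = 8 → i; lat ⌊0.56186/0.0416667⌋ = 13 → n.
Extended square: lon ⌊0.03576/0.00833333⌋ = 4; lat ⌊0.02019/0.00416667⌋ = 4.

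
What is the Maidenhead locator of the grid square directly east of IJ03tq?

IJ03uq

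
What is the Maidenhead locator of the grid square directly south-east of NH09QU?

NH09rt

Longitude subsquare q = 16; +1 → 17 = r.
Latitude subsquare u = 20; −1 → 19 = t.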